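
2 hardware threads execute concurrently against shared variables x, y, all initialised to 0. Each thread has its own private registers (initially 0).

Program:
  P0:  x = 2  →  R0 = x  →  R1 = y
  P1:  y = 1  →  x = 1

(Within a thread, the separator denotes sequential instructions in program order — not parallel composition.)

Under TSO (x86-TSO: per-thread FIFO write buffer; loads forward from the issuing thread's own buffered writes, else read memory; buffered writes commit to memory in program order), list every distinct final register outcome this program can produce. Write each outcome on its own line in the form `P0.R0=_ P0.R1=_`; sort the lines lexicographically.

outcome vector order: (P0.R0,P0.R1)
|TSO outcomes| = 3

P0.R0=1 P0.R1=1
P0.R0=2 P0.R1=0
P0.R0=2 P0.R1=1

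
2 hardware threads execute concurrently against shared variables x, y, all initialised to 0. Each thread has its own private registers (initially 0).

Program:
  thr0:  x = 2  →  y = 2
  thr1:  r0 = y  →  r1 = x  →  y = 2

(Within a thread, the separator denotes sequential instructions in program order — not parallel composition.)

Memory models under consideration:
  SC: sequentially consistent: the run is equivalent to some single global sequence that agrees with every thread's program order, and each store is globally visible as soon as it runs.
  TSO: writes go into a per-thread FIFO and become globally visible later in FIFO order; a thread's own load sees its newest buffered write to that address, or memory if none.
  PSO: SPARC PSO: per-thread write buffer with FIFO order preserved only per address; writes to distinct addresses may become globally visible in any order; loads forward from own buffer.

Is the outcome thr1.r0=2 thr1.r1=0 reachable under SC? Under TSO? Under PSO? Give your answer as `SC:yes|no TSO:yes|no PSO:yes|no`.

SC:no TSO:no PSO:yes

outcome vector order: (thr1.r0,thr1.r1)
SC: 3 outcomes — {<0 0>, <0 2>, <2 2>}
TSO: 3 outcomes — {<0 0>, <0 2>, <2 2>}
PSO: 4 outcomes — {<0 0>, <0 2>, <2 0>, <2 2>}
target <2 0> ∈ {PSO}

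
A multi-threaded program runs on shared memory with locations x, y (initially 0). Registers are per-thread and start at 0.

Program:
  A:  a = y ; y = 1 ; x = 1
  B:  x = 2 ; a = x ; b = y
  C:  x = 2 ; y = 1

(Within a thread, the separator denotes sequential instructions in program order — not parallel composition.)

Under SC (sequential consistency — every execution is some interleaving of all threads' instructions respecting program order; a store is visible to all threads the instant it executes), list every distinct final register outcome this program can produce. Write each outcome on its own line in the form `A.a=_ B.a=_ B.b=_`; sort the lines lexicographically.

outcome vector order: (A.a,B.a,B.b)
|SC outcomes| = 6

A.a=0 B.a=1 B.b=1
A.a=0 B.a=2 B.b=0
A.a=0 B.a=2 B.b=1
A.a=1 B.a=1 B.b=1
A.a=1 B.a=2 B.b=0
A.a=1 B.a=2 B.b=1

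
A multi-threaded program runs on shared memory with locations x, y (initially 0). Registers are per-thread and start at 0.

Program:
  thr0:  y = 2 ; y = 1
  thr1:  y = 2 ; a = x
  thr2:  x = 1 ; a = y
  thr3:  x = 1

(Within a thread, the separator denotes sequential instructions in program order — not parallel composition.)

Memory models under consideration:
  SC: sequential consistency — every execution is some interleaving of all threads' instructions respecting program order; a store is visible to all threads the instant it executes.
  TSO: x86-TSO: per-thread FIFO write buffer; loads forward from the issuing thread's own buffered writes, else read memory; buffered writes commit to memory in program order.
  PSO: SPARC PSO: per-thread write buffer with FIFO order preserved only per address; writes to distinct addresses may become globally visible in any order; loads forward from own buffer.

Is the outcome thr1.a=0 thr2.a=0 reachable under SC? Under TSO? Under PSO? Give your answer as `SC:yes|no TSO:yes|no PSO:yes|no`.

outcome vector order: (thr1.a,thr2.a)
under SC → 0/1 0/2 1/0 1/1 1/2
under TSO → 0/0 0/1 0/2 1/0 1/1 1/2
under PSO → 0/0 0/1 0/2 1/0 1/1 1/2
target 0/0 ∈ {TSO,PSO}

SC:no TSO:yes PSO:yes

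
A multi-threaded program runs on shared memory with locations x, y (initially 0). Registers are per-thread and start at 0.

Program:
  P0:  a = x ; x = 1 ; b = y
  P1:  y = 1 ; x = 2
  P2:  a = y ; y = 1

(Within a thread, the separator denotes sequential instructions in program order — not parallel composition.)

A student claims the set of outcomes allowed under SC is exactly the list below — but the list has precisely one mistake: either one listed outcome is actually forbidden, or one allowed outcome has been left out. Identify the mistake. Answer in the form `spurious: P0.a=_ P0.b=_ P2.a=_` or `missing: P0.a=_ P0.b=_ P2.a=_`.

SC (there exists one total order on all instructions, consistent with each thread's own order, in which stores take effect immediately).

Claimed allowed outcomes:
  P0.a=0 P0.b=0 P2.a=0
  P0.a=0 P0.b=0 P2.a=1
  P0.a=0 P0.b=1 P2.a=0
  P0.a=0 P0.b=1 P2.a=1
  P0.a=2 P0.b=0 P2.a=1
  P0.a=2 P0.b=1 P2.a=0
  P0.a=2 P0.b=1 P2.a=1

spurious: P0.a=2 P0.b=0 P2.a=1

outcome vector order: (P0.a,P0.b,P2.a)
SC: 6 outcomes — {000; 001; 010; 011; 210; 211}
claimed∖SC = {201}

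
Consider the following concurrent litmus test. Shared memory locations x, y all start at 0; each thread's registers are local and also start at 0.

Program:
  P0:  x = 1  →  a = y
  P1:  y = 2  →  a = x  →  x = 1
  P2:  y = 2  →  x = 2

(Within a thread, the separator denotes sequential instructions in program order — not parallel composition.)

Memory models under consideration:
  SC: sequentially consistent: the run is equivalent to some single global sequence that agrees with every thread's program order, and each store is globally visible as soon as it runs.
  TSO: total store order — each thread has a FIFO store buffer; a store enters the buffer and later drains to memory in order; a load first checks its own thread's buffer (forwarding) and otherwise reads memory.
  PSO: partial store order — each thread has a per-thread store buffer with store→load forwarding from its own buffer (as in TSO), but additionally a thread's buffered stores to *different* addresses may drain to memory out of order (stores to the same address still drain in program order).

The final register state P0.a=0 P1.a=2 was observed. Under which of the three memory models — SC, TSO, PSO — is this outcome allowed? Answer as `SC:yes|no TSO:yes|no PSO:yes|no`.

outcome vector order: (P0.a,P1.a)
SC (5): (0,1), (0,2), (2,0), (2,1), (2,2)
TSO (6): (0,0), (0,1), (0,2), (2,0), (2,1), (2,2)
PSO (6): (0,0), (0,1), (0,2), (2,0), (2,1), (2,2)
target (0,2) ∈ {SC,TSO,PSO}

SC:yes TSO:yes PSO:yes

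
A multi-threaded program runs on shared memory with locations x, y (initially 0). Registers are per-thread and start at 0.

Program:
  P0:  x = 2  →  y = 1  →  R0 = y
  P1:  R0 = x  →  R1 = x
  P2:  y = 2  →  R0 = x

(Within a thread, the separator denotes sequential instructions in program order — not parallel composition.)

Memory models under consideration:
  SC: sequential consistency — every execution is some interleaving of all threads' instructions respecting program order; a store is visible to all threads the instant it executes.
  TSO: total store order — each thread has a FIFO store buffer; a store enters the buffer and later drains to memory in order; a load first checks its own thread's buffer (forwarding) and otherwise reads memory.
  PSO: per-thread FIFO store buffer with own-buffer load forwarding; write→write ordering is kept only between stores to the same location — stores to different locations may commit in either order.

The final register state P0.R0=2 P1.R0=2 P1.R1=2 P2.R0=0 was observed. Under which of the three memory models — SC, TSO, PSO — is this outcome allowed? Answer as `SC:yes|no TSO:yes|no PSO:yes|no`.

outcome vector order: (P0.R0,P1.R0,P1.R1,P2.R0)
SC (9): (1,0,0,0), (1,0,0,2), (1,0,2,0), (1,0,2,2), (1,2,2,0), (1,2,2,2), (2,0,0,2), (2,0,2,2), (2,2,2,2)
TSO (12): (1,0,0,0), (1,0,0,2), (1,0,2,0), (1,0,2,2), (1,2,2,0), (1,2,2,2), (2,0,0,0), (2,0,0,2), (2,0,2,0), (2,0,2,2), (2,2,2,0), (2,2,2,2)
PSO (12): (1,0,0,0), (1,0,0,2), (1,0,2,0), (1,0,2,2), (1,2,2,0), (1,2,2,2), (2,0,0,0), (2,0,0,2), (2,0,2,0), (2,0,2,2), (2,2,2,0), (2,2,2,2)
target (2,2,2,0) ∈ {TSO,PSO}

SC:no TSO:yes PSO:yes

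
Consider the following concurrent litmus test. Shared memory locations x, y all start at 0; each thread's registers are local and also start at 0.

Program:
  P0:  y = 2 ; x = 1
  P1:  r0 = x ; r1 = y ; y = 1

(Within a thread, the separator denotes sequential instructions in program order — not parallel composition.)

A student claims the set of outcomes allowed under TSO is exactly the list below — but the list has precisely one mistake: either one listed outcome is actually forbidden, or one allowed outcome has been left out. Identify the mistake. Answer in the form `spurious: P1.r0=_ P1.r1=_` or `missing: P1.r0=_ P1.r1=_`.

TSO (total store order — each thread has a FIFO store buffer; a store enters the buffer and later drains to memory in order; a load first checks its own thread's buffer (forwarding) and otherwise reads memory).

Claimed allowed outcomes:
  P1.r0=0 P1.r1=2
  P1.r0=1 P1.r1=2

outcome vector order: (P1.r0,P1.r1)
[TSO] allowed = {0/0, 0/2, 1/2}
TSO∖claimed = {0/0}

missing: P1.r0=0 P1.r1=0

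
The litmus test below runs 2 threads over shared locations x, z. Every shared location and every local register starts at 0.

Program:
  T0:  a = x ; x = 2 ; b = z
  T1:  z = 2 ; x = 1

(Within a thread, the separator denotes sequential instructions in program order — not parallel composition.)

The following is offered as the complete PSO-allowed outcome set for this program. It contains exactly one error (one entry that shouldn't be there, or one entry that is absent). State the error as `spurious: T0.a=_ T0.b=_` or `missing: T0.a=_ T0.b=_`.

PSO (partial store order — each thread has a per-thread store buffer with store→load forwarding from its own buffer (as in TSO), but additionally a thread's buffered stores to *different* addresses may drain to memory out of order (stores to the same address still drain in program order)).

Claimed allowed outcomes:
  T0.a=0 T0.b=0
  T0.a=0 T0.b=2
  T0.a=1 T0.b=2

outcome vector order: (T0.a,T0.b)
PSO (4): 0/0, 0/2, 1/0, 1/2
PSO∖claimed = {1/0}

missing: T0.a=1 T0.b=0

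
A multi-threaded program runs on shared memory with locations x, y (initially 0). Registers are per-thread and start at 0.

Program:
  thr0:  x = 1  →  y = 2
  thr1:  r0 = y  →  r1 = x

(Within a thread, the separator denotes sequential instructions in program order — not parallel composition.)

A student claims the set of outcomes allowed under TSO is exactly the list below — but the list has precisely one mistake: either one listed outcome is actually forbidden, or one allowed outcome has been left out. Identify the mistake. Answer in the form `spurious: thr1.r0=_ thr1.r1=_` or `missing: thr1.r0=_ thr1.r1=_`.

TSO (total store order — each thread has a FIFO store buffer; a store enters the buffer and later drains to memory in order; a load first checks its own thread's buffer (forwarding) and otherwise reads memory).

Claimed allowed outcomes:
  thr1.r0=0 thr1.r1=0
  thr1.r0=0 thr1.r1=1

outcome vector order: (thr1.r0,thr1.r1)
TSO: 3 outcomes — {0/0 0/1 2/1}
TSO∖claimed = {2/1}

missing: thr1.r0=2 thr1.r1=1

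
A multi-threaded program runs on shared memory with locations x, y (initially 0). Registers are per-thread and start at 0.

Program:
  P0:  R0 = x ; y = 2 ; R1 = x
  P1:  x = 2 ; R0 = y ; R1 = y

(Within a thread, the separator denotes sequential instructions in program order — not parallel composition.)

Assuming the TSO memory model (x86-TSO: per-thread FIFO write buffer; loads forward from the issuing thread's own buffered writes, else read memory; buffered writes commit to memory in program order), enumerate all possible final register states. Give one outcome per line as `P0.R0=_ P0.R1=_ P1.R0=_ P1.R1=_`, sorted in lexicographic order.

P0.R0=0 P0.R1=0 P1.R0=0 P1.R1=0
P0.R0=0 P0.R1=0 P1.R0=0 P1.R1=2
P0.R0=0 P0.R1=0 P1.R0=2 P1.R1=2
P0.R0=0 P0.R1=2 P1.R0=0 P1.R1=0
P0.R0=0 P0.R1=2 P1.R0=0 P1.R1=2
P0.R0=0 P0.R1=2 P1.R0=2 P1.R1=2
P0.R0=2 P0.R1=2 P1.R0=0 P1.R1=0
P0.R0=2 P0.R1=2 P1.R0=0 P1.R1=2
P0.R0=2 P0.R1=2 P1.R0=2 P1.R1=2

outcome vector order: (P0.R0,P0.R1,P1.R0,P1.R1)
|TSO outcomes| = 9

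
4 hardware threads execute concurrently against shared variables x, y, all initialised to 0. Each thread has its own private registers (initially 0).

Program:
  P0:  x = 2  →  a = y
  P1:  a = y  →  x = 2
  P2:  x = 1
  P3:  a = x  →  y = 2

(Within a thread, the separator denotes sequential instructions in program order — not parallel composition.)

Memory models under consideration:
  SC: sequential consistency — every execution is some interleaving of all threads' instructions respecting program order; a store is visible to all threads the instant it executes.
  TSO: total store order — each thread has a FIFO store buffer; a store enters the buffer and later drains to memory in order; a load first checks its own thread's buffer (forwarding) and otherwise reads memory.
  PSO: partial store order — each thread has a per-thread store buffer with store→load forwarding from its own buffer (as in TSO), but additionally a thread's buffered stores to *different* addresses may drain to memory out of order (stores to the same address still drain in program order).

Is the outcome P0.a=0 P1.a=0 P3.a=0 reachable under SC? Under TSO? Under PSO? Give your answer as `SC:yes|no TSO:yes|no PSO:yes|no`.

outcome vector order: (P0.a,P1.a,P3.a)
SC: 12 outcomes — {(0,0,0) (0,0,1) (0,0,2) (0,2,0) (0,2,1) (0,2,2) (2,0,0) (2,0,1) (2,0,2) (2,2,0) (2,2,1) (2,2,2)}
TSO: 12 outcomes — {(0,0,0) (0,0,1) (0,0,2) (0,2,0) (0,2,1) (0,2,2) (2,0,0) (2,0,1) (2,0,2) (2,2,0) (2,2,1) (2,2,2)}
PSO: 12 outcomes — {(0,0,0) (0,0,1) (0,0,2) (0,2,0) (0,2,1) (0,2,2) (2,0,0) (2,0,1) (2,0,2) (2,2,0) (2,2,1) (2,2,2)}
target (0,0,0) ∈ {SC,TSO,PSO}

SC:yes TSO:yes PSO:yes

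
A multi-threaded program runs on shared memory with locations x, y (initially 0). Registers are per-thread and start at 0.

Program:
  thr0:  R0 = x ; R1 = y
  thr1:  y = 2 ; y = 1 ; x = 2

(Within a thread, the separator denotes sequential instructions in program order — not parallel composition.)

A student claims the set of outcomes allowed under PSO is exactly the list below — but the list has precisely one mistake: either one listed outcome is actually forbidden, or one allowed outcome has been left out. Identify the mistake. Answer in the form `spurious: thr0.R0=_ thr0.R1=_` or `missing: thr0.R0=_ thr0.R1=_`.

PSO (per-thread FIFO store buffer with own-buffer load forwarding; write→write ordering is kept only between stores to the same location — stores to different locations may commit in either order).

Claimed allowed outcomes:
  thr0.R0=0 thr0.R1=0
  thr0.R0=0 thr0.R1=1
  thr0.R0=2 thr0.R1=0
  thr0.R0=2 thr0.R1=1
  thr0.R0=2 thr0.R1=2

outcome vector order: (thr0.R0,thr0.R1)
PSO (6): <0 0>, <0 1>, <0 2>, <2 0>, <2 1>, <2 2>
PSO∖claimed = {<0 2>}

missing: thr0.R0=0 thr0.R1=2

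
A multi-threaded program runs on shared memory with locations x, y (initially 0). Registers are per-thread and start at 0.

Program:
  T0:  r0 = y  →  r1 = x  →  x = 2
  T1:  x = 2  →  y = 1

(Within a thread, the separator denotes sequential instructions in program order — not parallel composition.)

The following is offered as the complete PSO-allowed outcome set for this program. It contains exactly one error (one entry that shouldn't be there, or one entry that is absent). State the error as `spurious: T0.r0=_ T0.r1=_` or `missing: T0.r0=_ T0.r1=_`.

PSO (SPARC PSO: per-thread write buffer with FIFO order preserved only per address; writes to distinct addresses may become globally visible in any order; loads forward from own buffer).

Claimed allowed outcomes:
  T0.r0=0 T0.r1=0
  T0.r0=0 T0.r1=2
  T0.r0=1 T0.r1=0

missing: T0.r0=1 T0.r1=2

outcome vector order: (T0.r0,T0.r1)
PSO: 4 outcomes — {<0 0>, <0 2>, <1 0>, <1 2>}
PSO∖claimed = {<1 2>}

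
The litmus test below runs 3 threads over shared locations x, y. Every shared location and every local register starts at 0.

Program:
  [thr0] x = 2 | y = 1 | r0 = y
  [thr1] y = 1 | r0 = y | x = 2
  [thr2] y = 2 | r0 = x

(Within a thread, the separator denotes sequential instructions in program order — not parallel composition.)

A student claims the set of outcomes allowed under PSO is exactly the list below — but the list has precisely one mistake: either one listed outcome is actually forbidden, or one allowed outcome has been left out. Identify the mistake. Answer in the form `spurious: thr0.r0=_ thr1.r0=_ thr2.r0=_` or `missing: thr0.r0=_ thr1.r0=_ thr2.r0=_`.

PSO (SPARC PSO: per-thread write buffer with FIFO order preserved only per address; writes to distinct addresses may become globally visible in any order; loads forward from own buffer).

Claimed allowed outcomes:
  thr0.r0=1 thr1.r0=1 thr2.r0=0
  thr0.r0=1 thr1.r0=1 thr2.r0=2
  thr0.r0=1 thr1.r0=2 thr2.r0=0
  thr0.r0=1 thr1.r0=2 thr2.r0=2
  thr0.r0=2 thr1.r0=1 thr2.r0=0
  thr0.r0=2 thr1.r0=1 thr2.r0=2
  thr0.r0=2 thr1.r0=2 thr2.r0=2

missing: thr0.r0=2 thr1.r0=2 thr2.r0=0

outcome vector order: (thr0.r0,thr1.r0,thr2.r0)
[PSO] allowed = {<1 1 0>, <1 1 2>, <1 2 0>, <1 2 2>, <2 1 0>, <2 1 2>, <2 2 0>, <2 2 2>}
PSO∖claimed = {<2 2 0>}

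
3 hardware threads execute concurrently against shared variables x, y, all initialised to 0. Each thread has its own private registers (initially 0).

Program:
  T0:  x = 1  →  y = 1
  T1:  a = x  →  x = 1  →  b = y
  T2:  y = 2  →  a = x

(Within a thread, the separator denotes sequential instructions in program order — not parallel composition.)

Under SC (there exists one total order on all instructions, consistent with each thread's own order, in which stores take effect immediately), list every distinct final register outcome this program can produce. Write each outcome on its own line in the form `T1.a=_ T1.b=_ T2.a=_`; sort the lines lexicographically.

T1.a=0 T1.b=0 T2.a=1
T1.a=0 T1.b=1 T2.a=0
T1.a=0 T1.b=1 T2.a=1
T1.a=0 T1.b=2 T2.a=0
T1.a=0 T1.b=2 T2.a=1
T1.a=1 T1.b=0 T2.a=1
T1.a=1 T1.b=1 T2.a=0
T1.a=1 T1.b=1 T2.a=1
T1.a=1 T1.b=2 T2.a=0
T1.a=1 T1.b=2 T2.a=1

outcome vector order: (T1.a,T1.b,T2.a)
|SC outcomes| = 10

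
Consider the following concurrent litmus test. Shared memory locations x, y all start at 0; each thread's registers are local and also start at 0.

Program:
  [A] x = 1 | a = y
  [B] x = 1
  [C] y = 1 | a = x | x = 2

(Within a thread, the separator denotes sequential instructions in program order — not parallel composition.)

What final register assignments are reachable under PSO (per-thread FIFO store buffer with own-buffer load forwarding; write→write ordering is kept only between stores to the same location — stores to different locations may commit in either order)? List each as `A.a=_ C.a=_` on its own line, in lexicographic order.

A.a=0 C.a=0
A.a=0 C.a=1
A.a=1 C.a=0
A.a=1 C.a=1

outcome vector order: (A.a,C.a)
|PSO outcomes| = 4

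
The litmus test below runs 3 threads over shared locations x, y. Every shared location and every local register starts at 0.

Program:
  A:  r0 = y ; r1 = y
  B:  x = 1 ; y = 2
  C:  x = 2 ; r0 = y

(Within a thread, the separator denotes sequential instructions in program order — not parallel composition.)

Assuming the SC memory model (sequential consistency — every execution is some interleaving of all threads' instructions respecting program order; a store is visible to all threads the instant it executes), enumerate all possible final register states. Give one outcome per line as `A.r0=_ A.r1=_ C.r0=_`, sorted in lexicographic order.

outcome vector order: (A.r0,A.r1,C.r0)
|SC outcomes| = 6

A.r0=0 A.r1=0 C.r0=0
A.r0=0 A.r1=0 C.r0=2
A.r0=0 A.r1=2 C.r0=0
A.r0=0 A.r1=2 C.r0=2
A.r0=2 A.r1=2 C.r0=0
A.r0=2 A.r1=2 C.r0=2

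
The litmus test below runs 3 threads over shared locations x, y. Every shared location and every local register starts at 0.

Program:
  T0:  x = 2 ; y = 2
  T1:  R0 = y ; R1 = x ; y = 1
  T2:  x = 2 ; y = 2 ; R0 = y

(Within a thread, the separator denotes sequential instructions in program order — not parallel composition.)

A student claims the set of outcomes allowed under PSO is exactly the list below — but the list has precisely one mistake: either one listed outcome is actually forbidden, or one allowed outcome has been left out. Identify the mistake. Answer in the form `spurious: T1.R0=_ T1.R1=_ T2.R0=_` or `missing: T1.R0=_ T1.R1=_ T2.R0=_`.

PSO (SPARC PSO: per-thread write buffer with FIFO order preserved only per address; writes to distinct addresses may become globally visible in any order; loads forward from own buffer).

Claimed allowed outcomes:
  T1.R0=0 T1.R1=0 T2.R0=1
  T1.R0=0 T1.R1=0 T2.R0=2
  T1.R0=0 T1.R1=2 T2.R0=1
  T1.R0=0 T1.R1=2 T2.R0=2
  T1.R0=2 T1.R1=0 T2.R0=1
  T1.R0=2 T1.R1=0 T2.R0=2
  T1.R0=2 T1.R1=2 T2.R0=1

outcome vector order: (T1.R0,T1.R1,T2.R0)
PSO (8): 001, 002, 021, 022, 201, 202, 221, 222
PSO∖claimed = {222}

missing: T1.R0=2 T1.R1=2 T2.R0=2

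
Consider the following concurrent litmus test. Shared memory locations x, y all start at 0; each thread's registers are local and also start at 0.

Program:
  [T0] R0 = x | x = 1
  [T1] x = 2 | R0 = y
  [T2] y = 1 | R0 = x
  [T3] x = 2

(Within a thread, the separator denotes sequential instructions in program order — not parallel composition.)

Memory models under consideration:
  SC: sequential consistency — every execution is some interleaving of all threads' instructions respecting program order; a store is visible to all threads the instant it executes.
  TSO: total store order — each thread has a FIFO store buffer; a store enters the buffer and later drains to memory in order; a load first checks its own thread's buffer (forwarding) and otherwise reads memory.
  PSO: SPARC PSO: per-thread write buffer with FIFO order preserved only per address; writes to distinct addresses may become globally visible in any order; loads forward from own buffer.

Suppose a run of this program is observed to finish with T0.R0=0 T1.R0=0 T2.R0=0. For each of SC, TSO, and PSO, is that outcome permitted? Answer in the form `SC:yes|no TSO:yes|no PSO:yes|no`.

outcome vector order: (T0.R0,T1.R0,T2.R0)
SC: 10 outcomes — {001, 002, 010, 011, 012, 201, 202, 210, 211, 212}
TSO: 12 outcomes — {000, 001, 002, 010, 011, 012, 200, 201, 202, 210, 211, 212}
PSO: 12 outcomes — {000, 001, 002, 010, 011, 012, 200, 201, 202, 210, 211, 212}
target 000 ∈ {TSO,PSO}

SC:no TSO:yes PSO:yes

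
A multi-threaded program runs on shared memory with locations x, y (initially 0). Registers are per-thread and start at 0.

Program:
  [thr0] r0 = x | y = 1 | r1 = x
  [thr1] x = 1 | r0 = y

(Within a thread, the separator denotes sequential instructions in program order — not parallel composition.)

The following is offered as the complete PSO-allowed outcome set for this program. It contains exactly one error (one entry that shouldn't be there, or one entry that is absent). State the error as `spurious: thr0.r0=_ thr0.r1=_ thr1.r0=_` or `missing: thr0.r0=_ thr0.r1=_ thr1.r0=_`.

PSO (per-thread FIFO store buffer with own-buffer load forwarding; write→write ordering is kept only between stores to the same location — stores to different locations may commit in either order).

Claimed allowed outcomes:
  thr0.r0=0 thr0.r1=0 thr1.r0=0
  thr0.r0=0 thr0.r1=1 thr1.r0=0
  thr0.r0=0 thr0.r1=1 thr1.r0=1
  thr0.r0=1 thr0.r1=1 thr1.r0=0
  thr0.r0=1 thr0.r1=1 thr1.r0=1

outcome vector order: (thr0.r0,thr0.r1,thr1.r0)
[PSO] allowed = {(0,0,0) (0,0,1) (0,1,0) (0,1,1) (1,1,0) (1,1,1)}
PSO∖claimed = {(0,0,1)}

missing: thr0.r0=0 thr0.r1=0 thr1.r0=1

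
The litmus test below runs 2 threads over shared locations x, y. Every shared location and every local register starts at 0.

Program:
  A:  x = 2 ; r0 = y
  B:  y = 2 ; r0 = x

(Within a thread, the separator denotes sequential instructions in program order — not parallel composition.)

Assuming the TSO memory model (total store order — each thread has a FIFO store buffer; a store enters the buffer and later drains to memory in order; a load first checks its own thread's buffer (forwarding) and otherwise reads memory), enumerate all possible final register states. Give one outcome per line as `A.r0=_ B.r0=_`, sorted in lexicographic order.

A.r0=0 B.r0=0
A.r0=0 B.r0=2
A.r0=2 B.r0=0
A.r0=2 B.r0=2

outcome vector order: (A.r0,B.r0)
|TSO outcomes| = 4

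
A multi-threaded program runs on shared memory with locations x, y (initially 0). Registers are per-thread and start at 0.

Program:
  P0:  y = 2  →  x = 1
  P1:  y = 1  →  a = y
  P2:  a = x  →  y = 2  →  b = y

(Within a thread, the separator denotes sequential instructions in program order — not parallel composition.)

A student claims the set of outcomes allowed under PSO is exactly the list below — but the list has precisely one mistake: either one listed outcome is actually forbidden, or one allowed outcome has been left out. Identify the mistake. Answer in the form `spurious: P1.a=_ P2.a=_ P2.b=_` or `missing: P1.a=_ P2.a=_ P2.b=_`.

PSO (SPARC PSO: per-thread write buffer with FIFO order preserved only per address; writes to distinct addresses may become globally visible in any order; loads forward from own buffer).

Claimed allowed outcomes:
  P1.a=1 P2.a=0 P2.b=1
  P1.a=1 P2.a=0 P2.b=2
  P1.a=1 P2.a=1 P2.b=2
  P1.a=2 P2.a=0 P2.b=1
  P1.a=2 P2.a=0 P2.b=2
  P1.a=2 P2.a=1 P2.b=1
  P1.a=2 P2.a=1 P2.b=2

missing: P1.a=1 P2.a=1 P2.b=1

outcome vector order: (P1.a,P2.a,P2.b)
PSO: 8 outcomes — {<1 0 1>, <1 0 2>, <1 1 1>, <1 1 2>, <2 0 1>, <2 0 2>, <2 1 1>, <2 1 2>}
PSO∖claimed = {<1 1 1>}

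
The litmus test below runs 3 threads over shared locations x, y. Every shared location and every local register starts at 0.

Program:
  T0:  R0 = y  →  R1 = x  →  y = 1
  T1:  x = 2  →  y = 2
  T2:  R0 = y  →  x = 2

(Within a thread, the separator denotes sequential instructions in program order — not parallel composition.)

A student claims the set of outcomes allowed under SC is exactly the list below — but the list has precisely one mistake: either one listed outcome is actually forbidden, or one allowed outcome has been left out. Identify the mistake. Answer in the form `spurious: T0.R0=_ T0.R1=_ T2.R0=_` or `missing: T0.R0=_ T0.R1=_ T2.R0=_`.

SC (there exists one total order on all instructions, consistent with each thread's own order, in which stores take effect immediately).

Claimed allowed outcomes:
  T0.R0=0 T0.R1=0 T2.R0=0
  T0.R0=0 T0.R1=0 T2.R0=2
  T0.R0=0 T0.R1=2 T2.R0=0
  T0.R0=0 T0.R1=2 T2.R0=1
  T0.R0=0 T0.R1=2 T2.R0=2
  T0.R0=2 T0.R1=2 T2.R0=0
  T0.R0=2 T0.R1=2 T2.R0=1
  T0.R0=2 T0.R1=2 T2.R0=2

missing: T0.R0=0 T0.R1=0 T2.R0=1

outcome vector order: (T0.R0,T0.R1,T2.R0)
SC: 9 outcomes — {<0 0 0>; <0 0 1>; <0 0 2>; <0 2 0>; <0 2 1>; <0 2 2>; <2 2 0>; <2 2 1>; <2 2 2>}
SC∖claimed = {<0 0 1>}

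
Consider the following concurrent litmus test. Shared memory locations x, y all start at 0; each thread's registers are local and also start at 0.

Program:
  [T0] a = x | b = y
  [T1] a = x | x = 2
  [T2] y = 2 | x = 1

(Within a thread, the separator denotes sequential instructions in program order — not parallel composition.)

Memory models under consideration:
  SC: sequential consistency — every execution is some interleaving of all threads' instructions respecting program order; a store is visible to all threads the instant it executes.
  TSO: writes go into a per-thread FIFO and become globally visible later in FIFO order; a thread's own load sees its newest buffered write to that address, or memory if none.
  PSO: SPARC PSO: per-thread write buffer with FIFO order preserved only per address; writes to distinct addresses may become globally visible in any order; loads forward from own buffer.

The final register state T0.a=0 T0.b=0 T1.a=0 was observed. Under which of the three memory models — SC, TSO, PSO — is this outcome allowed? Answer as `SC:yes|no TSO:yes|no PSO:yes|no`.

SC:yes TSO:yes PSO:yes

outcome vector order: (T0.a,T0.b,T1.a)
SC (9): 0/0/0; 0/0/1; 0/2/0; 0/2/1; 1/2/0; 1/2/1; 2/0/0; 2/2/0; 2/2/1
TSO (9): 0/0/0; 0/0/1; 0/2/0; 0/2/1; 1/2/0; 1/2/1; 2/0/0; 2/2/0; 2/2/1
PSO (12): 0/0/0; 0/0/1; 0/2/0; 0/2/1; 1/0/0; 1/0/1; 1/2/0; 1/2/1; 2/0/0; 2/0/1; 2/2/0; 2/2/1
target 0/0/0 ∈ {SC,TSO,PSO}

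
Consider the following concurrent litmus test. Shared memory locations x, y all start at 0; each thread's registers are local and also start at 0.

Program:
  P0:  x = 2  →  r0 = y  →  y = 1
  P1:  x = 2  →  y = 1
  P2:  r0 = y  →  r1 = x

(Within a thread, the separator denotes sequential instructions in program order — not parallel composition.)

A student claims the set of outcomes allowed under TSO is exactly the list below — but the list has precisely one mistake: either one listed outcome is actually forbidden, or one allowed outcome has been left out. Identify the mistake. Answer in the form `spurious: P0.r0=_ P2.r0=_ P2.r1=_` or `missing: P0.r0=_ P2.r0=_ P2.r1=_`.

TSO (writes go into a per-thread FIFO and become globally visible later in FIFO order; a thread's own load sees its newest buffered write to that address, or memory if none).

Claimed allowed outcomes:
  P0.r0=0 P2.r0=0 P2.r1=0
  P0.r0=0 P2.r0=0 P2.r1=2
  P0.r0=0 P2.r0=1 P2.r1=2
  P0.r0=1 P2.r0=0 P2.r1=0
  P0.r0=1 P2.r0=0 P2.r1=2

outcome vector order: (P0.r0,P2.r0,P2.r1)
TSO (6): 0/0/0; 0/0/2; 0/1/2; 1/0/0; 1/0/2; 1/1/2
TSO∖claimed = {1/1/2}

missing: P0.r0=1 P2.r0=1 P2.r1=2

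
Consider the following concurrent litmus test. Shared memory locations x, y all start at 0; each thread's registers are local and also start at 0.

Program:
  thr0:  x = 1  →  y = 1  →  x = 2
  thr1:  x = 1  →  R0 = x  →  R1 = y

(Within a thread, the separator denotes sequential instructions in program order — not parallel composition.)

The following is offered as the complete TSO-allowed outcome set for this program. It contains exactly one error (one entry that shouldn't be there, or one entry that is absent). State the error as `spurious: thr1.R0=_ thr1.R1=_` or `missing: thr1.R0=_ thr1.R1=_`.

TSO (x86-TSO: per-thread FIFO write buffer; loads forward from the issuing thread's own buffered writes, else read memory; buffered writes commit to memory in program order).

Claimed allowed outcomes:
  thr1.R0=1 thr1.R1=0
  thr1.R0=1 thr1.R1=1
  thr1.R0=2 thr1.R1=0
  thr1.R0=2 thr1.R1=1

spurious: thr1.R0=2 thr1.R1=0

outcome vector order: (thr1.R0,thr1.R1)
under TSO → 1/0; 1/1; 2/1
claimed∖TSO = {2/0}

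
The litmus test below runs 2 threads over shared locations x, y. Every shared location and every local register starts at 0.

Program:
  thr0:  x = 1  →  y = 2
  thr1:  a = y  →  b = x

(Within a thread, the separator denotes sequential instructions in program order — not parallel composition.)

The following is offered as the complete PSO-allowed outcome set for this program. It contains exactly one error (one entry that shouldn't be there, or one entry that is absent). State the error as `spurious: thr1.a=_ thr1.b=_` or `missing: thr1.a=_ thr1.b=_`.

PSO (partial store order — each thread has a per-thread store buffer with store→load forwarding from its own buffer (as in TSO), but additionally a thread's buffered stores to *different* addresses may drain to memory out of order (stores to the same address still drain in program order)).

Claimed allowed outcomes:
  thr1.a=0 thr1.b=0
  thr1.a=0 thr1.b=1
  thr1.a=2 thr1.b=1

missing: thr1.a=2 thr1.b=0

outcome vector order: (thr1.a,thr1.b)
PSO: 4 outcomes — {00 01 20 21}
PSO∖claimed = {20}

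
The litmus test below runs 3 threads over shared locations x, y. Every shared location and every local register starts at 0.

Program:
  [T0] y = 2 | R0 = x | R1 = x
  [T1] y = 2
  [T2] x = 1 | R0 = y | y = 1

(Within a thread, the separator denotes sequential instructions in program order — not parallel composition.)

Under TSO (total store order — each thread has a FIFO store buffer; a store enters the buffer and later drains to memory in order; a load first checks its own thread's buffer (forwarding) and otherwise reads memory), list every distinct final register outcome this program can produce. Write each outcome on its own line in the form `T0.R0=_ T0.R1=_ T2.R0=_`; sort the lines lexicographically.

outcome vector order: (T0.R0,T0.R1,T2.R0)
|TSO outcomes| = 6

T0.R0=0 T0.R1=0 T2.R0=0
T0.R0=0 T0.R1=0 T2.R0=2
T0.R0=0 T0.R1=1 T2.R0=0
T0.R0=0 T0.R1=1 T2.R0=2
T0.R0=1 T0.R1=1 T2.R0=0
T0.R0=1 T0.R1=1 T2.R0=2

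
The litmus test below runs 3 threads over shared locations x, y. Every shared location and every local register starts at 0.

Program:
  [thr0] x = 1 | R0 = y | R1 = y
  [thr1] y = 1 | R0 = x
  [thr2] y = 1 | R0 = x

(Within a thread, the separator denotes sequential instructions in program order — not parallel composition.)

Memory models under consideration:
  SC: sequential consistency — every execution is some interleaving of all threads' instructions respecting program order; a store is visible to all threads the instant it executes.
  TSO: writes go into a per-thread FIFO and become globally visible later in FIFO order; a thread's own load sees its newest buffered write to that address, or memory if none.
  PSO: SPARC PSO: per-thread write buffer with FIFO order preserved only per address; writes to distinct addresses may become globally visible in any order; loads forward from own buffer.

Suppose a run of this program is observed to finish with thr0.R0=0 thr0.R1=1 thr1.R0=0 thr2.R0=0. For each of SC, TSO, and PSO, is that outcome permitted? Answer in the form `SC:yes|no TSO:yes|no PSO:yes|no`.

SC:no TSO:yes PSO:yes

outcome vector order: (thr0.R0,thr0.R1,thr1.R0,thr2.R0)
under SC → 0011, 0111, 1100, 1101, 1110, 1111
under TSO → 0000, 0001, 0010, 0011, 0100, 0101, 0110, 0111, 1100, 1101, 1110, 1111
under PSO → 0000, 0001, 0010, 0011, 0100, 0101, 0110, 0111, 1100, 1101, 1110, 1111
target 0100 ∈ {TSO,PSO}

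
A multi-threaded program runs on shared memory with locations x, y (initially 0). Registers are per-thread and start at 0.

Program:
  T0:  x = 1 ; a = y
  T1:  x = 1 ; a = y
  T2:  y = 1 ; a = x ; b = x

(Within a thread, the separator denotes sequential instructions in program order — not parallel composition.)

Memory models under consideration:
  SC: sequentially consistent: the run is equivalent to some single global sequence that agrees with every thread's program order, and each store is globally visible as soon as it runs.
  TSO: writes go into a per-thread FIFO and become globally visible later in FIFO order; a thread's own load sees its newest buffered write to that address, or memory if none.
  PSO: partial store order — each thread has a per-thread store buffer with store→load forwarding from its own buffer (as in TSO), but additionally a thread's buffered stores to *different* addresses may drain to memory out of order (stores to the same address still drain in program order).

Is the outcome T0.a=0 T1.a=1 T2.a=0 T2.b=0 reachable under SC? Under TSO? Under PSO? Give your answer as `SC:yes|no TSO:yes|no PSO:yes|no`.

outcome vector order: (T0.a,T1.a,T2.a,T2.b)
SC (6): 0011 0111 1011 1100 1101 1111
TSO (12): 0000 0001 0011 0100 0101 0111 1000 1001 1011 1100 1101 1111
PSO (12): 0000 0001 0011 0100 0101 0111 1000 1001 1011 1100 1101 1111
target 0100 ∈ {TSO,PSO}

SC:no TSO:yes PSO:yes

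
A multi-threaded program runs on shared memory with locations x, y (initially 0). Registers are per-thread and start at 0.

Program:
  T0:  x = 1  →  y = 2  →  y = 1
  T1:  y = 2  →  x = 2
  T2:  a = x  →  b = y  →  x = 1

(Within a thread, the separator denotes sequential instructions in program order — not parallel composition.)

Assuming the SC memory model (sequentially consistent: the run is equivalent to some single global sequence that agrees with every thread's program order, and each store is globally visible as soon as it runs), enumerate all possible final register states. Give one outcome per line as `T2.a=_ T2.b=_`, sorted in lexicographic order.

T2.a=0 T2.b=0
T2.a=0 T2.b=1
T2.a=0 T2.b=2
T2.a=1 T2.b=0
T2.a=1 T2.b=1
T2.a=1 T2.b=2
T2.a=2 T2.b=1
T2.a=2 T2.b=2

outcome vector order: (T2.a,T2.b)
|SC outcomes| = 8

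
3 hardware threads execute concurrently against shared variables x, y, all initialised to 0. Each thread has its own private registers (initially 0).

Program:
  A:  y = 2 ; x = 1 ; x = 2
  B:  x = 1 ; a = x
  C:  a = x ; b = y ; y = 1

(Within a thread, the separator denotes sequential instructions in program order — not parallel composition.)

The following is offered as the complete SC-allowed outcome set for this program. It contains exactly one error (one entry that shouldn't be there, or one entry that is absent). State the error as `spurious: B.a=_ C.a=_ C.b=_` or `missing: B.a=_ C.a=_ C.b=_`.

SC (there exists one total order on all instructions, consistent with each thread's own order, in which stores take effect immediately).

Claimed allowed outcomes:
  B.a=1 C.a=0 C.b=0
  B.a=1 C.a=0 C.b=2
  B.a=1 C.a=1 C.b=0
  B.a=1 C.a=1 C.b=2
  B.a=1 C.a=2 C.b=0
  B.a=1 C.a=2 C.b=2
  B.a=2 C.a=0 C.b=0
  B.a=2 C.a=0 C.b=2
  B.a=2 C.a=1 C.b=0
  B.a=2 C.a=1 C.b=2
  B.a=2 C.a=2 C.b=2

outcome vector order: (B.a,C.a,C.b)
under SC → 1/0/0 1/0/2 1/1/0 1/1/2 1/2/2 2/0/0 2/0/2 2/1/0 2/1/2 2/2/2
claimed∖SC = {1/2/0}

spurious: B.a=1 C.a=2 C.b=0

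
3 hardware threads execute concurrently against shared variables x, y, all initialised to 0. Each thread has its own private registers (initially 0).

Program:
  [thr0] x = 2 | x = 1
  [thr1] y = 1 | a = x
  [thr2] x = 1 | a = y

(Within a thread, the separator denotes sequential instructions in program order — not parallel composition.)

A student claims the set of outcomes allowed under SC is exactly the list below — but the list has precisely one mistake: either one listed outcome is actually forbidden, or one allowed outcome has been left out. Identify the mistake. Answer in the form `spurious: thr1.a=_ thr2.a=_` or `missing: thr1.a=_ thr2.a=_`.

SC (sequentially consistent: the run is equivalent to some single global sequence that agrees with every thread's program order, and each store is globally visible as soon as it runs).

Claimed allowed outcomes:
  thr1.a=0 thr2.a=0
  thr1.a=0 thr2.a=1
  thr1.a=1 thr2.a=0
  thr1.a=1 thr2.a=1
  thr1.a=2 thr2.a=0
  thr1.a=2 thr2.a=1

spurious: thr1.a=0 thr2.a=0

outcome vector order: (thr1.a,thr2.a)
SC (5): 0/1, 1/0, 1/1, 2/0, 2/1
claimed∖SC = {0/0}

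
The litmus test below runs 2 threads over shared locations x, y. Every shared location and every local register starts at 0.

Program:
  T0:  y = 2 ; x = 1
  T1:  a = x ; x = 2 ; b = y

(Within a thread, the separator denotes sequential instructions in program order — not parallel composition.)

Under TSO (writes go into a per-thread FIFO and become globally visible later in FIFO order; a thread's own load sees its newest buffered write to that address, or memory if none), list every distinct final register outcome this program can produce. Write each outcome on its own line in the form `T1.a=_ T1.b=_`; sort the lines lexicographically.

T1.a=0 T1.b=0
T1.a=0 T1.b=2
T1.a=1 T1.b=2

outcome vector order: (T1.a,T1.b)
|TSO outcomes| = 3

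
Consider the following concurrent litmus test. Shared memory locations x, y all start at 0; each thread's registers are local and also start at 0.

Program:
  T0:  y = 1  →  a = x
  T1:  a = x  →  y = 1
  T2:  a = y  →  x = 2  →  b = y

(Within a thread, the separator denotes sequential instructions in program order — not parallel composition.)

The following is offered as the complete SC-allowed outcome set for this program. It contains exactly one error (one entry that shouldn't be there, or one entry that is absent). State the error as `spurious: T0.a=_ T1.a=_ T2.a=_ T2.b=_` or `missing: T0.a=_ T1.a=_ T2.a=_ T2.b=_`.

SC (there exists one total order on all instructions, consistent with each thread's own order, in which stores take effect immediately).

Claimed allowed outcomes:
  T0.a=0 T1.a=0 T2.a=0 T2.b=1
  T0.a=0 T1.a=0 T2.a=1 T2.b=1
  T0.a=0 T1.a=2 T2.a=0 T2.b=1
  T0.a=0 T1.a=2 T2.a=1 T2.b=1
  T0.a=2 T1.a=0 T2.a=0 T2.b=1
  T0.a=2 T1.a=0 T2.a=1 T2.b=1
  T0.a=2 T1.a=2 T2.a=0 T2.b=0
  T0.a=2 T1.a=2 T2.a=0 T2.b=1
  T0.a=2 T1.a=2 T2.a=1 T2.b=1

outcome vector order: (T0.a,T1.a,T2.a,T2.b)
SC (10): <0 0 0 1> <0 0 1 1> <0 2 0 1> <0 2 1 1> <2 0 0 0> <2 0 0 1> <2 0 1 1> <2 2 0 0> <2 2 0 1> <2 2 1 1>
SC∖claimed = {<2 0 0 0>}

missing: T0.a=2 T1.a=0 T2.a=0 T2.b=0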